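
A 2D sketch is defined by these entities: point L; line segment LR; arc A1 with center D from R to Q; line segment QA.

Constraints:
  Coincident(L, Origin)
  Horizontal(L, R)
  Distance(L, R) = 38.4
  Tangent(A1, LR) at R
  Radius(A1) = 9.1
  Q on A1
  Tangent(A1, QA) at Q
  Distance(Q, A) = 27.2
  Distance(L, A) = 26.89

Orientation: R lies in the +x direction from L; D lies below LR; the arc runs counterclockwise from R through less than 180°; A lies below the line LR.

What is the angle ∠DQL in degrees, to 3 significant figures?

144°

Checks: ∠(DR, RL) = 90.00° ✓; |DR| = 9.100 ✓; |DQ| = 9.100 ✓; ∠(DQ, QA) = 90.00° ✓; |QA| = 27.20 ✓; |LA| = 26.89 ✓.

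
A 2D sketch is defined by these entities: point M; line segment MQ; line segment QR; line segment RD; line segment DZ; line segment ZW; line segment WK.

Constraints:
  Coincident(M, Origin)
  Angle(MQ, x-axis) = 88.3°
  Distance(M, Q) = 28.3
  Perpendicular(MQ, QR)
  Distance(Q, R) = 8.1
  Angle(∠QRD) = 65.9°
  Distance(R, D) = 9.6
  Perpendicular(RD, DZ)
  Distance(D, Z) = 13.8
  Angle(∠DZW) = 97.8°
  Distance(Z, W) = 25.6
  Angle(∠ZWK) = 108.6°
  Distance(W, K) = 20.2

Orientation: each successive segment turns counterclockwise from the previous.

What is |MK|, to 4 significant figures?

53.99

∠DZW = 97.8° gives ZW at 104.6° from the x-axis; with |ZW| = 25.6, W = (2.707, 49.68). ∠ZWK = 108.6° gives WK at 176.0° from the x-axis; with |WK| = 20.2, K = (-17.44, 51.09). Then |MK| = |K − M| = 53.99.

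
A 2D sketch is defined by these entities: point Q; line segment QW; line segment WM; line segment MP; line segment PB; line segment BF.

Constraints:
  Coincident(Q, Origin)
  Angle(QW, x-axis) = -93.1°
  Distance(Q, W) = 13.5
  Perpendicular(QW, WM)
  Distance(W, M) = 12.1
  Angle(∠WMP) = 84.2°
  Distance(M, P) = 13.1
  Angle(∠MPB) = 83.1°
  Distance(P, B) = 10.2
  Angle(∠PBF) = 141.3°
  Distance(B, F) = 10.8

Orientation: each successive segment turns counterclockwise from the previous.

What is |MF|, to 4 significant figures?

18.16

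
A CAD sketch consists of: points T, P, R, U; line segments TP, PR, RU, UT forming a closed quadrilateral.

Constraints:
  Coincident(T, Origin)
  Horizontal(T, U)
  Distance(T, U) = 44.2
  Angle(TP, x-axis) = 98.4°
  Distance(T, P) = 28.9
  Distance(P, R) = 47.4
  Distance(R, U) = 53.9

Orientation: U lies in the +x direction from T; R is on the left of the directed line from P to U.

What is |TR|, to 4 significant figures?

64.45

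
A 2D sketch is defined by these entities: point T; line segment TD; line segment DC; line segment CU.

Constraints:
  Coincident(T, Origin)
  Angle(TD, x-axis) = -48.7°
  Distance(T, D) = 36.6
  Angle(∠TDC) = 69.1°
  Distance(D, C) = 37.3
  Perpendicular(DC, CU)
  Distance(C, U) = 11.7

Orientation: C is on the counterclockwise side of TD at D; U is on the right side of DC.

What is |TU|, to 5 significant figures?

51.902

∠TDC = 69.1°, so DC runs at -48.7° + (180° − 69.1°) = 62.200° from the x-axis; with |DC| = 37.3, C = D + 37.3·(cos 62.200°, sin 62.200°) = (41.552, 5.4986). DC ⟂ CU; with |CU| = 11.7 on the right of DC, U = C + 11.7·(0.88458, -0.46639) = (51.902, 0.041879). Then |TU| = |U − T| = 51.902.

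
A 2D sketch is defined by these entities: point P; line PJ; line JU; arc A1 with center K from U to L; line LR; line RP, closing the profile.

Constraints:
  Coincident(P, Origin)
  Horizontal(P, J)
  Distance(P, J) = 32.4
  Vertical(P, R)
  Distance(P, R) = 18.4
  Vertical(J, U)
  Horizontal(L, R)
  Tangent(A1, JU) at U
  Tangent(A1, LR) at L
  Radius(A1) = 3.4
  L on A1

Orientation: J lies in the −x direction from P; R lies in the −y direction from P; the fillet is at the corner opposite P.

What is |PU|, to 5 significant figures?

35.704

The virtual corner opposite P is at (-32.400, -18.400). The tangent condition forces KU to be normal to JU and A1 meets LR tangentially, so KL is at right angles to LR, with radius 3.4, so the center K sits 3.4 in from both sides at K = (-29.000, -15.000). That places the tangent points at U = (-32.400, -15.000) on JU and L = (-29.000, -18.400) on LR. Then |PU| = |U − P| = 35.704.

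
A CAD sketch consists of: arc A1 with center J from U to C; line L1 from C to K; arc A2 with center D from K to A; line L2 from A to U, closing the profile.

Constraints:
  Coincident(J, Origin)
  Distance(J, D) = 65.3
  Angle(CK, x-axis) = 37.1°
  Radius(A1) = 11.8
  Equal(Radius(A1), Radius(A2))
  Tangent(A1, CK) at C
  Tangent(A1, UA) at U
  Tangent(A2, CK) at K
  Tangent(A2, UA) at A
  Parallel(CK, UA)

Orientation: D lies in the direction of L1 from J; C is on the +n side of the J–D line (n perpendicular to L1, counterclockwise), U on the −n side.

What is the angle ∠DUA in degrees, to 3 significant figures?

10.2°

The slot axis is L1's direction at 37.1°, so u = (cos 37.1°, sin 37.1°) = (0.798, 0.603) and n = (−sin 37.1°, cos 37.1°) = (-0.603, 0.798). J is at the origin and D lies 65.3 along u from J, so D = 65.3·u = (52.1, 39.4). Tangency of A1 to both parallel lines with radius 11.8 puts C and U at J ± 11.8·n: C = (-7.12, 9.41), U = (7.12, -9.41). Equal radii place K and A the same way about D: K = D + 11.8·n = (45.0, 48.8), A = D − 11.8·n = (59.2, 30.0). Then cos ∠DUA = UD·UA / (|UD||UA|), giving 10.2°.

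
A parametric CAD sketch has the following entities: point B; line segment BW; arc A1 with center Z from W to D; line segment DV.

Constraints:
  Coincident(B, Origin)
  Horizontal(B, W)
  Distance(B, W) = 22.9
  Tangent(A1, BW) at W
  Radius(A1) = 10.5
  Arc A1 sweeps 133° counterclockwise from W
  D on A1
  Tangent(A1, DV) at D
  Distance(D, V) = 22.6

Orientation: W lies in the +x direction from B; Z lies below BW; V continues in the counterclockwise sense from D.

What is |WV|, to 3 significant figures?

35.1

B is at the origin; B and W share the same y with |BW| = 22.9 and W on the +x side, so W = (22.9, 0.00). Since A1 is tangent to BW there, ZW ⟂ BW, so Z = W + (0, -10.5) = (22.9, -10.5). On A1, W sits at bearing 90° from Z; a 133° counterclockwise sweep puts D at bearing 223°, so D = Z + 10.5·(cos 223°, sin 223°) = (15.2, -17.7). Since A1 is tangent to DV there, ZD ⟂ DV, so DV runs along (−sin 223°, cos 223°); with |DV| = 22.6, V = (30.6, -34.2). Then |WV| = |V − W| = 35.1.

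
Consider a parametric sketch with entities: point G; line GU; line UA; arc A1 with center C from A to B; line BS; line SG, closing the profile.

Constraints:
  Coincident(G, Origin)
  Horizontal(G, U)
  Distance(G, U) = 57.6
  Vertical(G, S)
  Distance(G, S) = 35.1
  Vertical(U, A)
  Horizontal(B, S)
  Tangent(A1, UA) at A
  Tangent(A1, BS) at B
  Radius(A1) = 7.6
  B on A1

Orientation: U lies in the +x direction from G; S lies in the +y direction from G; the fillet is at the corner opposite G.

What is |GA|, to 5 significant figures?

63.828

G is at the origin; GU is horizontal with |GU| = 57.6 and U on the +x side, so U = (57.600, 0.0000). G and S share the same x with |GS| = 35.1 and S on the +y side, so S = (0.0000, 35.100). The virtual corner opposite G is at (57.600, 35.100). The tangent condition forces CA to be normal to UA and tangency of A1 to BS means the radius CB is perpendicular to BS, with radius 7.6, so the center C sits 7.6 in from both sides at C = (50.000, 27.500). That places the tangent points at A = (57.600, 27.500) on UA and B = (50.000, 35.100) on BS. Then |GA| = |A − G| = 63.828.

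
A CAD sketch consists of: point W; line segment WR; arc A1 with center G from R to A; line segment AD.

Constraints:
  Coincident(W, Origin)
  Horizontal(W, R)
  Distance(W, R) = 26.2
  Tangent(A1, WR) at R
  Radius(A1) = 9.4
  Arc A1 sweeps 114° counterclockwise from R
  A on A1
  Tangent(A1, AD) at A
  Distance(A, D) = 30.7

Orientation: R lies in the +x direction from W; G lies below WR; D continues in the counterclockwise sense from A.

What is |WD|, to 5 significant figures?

51.080

W is at the origin; WR is horizontal with |WR| = 26.2 and R on the +x side, so R = (26.200, 0.0000). Tangency of A1 to WR means the radius GR is perpendicular to WR, so G = R + (0, -9.4) = (26.200, -9.4000). On A1, R sits at bearing 90° from G; a 114° counterclockwise sweep puts A at bearing 204°, so A = G + 9.4·(cos 204°, sin 204°) = (17.613, -13.223). Since A1 is tangent to AD there, GA ⟂ AD, so AD runs along (−sin 204°, cos 204°); with |AD| = 30.7, D = (30.099, -41.269). Then |WD| = |D − W| = 51.080.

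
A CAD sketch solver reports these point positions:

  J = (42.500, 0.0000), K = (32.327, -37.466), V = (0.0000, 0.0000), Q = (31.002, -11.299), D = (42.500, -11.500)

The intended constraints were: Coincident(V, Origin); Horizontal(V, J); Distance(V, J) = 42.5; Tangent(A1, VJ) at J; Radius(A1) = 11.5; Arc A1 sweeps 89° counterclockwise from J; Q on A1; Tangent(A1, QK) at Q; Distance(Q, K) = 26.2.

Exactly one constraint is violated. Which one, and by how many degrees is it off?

Tangent(A1, QK) at Q — off by 3.90°.

V = (0.00, 0.00) ✓; V.y = 0.00, J.y = 0.00 ✓; |VJ| = 42.50 ✓; ∠(DJ, JV) = 90.00° ✓; |DJ| = 11.50 ✓; bearing(D→Q) − bearing(D→J) = 89.00° ✓; |DQ| = 11.50 ✓; ∠(DQ, QK) = 86.10° ✗; |QK| = 26.20 ✓.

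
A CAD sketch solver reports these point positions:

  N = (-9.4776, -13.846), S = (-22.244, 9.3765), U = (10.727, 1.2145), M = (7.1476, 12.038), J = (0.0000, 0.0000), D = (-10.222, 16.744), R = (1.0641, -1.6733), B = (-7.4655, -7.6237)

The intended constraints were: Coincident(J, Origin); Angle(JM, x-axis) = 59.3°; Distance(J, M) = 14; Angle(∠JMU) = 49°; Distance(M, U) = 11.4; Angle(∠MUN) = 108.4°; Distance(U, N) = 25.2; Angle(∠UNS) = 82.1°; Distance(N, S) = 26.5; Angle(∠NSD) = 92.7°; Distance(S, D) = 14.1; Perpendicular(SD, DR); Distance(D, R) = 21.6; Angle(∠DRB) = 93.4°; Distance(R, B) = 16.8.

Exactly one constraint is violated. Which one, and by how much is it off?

Distance(R, B) = 16.8 — off by 6.40.

J = (0.00, 0.00) ✓; JM at 59.30° ✓; |JM| = 14.00 ✓; ∠JMU = 49.00° ✓; |MU| = 11.40 ✓; ∠MUN = 108.4° ✓; |UN| = 25.20 ✓; ∠UNS = 82.10° ✓; |NS| = 26.50 ✓; ∠NSD = 92.70° ✓; |SD| = 14.10 ✓; ∠(SD, DR) = 90.00° ✓; |DR| = 21.60 ✓; ∠DRB = 93.40° ✓; |RB| = 10.40 ✗.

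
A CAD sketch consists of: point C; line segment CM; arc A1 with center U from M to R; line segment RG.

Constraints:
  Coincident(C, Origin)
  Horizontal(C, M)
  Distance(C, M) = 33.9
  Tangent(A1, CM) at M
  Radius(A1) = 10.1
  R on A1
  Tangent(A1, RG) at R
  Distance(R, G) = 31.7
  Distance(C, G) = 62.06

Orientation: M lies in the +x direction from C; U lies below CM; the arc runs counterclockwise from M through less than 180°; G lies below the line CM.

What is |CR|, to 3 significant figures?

31.1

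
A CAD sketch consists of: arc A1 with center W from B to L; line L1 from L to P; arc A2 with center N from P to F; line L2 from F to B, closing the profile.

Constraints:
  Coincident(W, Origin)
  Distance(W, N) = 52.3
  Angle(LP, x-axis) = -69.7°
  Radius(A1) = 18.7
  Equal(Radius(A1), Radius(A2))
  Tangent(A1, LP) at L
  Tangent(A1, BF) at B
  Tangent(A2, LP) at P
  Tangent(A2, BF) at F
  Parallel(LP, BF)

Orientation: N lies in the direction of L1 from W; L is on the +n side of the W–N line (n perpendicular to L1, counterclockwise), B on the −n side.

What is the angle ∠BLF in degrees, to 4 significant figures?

54.43°

The slot axis is L1's direction at -69.7°, so u = (cos -69.7°, sin -69.7°) = (0.3469, -0.9379) and n = (−sin -69.7°, cos -69.7°) = (0.9379, 0.3469). W is at the origin and N lies 52.3 along u from W, so N = 52.3·u = (18.14, -49.05). Tangency of A1 to both parallel lines with radius 18.7 puts L and B at W ± 18.7·n: L = (17.54, 6.488), B = (-17.54, -6.488). Equal radii place P and F the same way about N: P = N + 18.7·n = (35.68, -42.56), F = N − 18.7·n = (0.6062, -55.54). Then cos ∠BLF = LB·LF / (|LB||LF|), giving 54.43°.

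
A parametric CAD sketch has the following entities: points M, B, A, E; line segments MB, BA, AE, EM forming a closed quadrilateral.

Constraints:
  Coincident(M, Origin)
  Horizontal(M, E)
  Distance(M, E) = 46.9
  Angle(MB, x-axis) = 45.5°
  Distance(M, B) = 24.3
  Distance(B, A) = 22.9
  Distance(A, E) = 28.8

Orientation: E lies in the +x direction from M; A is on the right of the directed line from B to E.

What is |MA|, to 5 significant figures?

19.431

Checks: MB at 45.50° ✓; |BA| = 22.90 ✓; |AE| = 28.80 ✓.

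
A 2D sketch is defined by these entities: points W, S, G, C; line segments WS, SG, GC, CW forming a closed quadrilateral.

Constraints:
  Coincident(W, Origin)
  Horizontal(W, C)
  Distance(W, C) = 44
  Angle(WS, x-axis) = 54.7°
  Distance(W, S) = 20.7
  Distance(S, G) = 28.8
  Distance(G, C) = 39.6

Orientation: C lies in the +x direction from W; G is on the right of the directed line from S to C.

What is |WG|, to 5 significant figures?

12.807

W is at the origin; W and C share the same y with |WC| = 44.0 and C in +x, so C = (44.0, 0). WS runs at 54.7° with |WS| = 20.7, so S = (11.962, 16.894). G is determined by |SG| = 28.8 and |GC| = 39.6 together: it lies at the intersection of circle(S, 28.8) and circle(C, 39.6). With |SC| = 36.220, the foot of the radical line on SC is 7.9121 from S and the perpendicular offset is √(28.8² − 7.9121²) = 27.692. Taking the right-of-SC solution: G = (6.0439, -11.291).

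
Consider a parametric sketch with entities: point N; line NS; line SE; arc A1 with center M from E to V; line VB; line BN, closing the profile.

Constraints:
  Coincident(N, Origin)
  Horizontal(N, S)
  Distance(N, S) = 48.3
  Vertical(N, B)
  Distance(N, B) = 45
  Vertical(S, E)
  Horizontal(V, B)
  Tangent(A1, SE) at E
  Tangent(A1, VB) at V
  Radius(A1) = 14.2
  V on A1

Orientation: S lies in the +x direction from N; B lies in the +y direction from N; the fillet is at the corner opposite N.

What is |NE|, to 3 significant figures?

57.3

The virtual corner opposite N is at (48.3, 45.0). Tangency of A1 to SE means the radius ME is perpendicular to SE and since A1 is tangent to VB there, MV ⟂ VB, with radius 14.2, so the center M sits 14.2 in from both sides at M = (34.1, 30.8). That places the tangent points at E = (48.3, 30.8) on SE and V = (34.1, 45.0) on VB. Then |NE| = |E − N| = 57.3.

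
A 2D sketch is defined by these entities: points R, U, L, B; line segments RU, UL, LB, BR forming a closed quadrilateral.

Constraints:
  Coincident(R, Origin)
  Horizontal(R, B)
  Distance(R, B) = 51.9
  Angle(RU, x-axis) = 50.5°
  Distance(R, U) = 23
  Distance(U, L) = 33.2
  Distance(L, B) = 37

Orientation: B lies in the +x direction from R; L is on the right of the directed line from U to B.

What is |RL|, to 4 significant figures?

23.75

R is at the origin; RB is horizontal with |RB| = 51.9 and B in +x, so B = (51.9, 0). RU runs at 50.5° with |RU| = 23.0, so U = (14.63, 17.75). L is determined by |UL| = 33.2 and |LB| = 37.0 together: it lies at the intersection of circle(U, 33.2) and circle(B, 37.0). With |UB| = 41.28, the foot of the radical line on UB is 17.41 from U and the perpendicular offset is √(33.2² − 17.41²) = 28.27. Taking the right-of-UB solution: L = (18.19, -15.26).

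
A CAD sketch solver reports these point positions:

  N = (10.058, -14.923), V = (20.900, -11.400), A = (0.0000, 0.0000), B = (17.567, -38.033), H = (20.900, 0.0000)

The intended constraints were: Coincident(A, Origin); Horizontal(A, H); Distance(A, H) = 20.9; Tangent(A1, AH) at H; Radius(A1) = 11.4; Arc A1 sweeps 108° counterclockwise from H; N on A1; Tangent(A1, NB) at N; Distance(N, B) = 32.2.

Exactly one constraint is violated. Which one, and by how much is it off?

Distance(N, B) = 32.2 — off by 7.90.

A = (0.00, 0.00) ✓; A.y = 0.00, H.y = 0.00 ✓; |AH| = 20.90 ✓; ∠(VH, HA) = 90.00° ✓; |VH| = 11.40 ✓; bearing(V→N) − bearing(V→H) = 108.0° ✓; |VN| = 11.40 ✓; ∠(VN, NB) = 90.00° ✓; |NB| = 24.30 ✗.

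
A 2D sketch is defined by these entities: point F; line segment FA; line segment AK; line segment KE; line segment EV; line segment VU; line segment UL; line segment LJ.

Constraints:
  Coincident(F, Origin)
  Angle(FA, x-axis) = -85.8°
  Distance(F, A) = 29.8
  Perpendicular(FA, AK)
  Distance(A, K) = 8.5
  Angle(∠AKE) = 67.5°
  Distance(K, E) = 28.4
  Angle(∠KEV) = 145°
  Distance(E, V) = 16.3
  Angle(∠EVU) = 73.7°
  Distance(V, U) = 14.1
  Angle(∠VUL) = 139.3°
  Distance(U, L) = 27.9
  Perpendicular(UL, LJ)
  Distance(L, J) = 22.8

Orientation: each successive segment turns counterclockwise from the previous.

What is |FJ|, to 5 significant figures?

27.200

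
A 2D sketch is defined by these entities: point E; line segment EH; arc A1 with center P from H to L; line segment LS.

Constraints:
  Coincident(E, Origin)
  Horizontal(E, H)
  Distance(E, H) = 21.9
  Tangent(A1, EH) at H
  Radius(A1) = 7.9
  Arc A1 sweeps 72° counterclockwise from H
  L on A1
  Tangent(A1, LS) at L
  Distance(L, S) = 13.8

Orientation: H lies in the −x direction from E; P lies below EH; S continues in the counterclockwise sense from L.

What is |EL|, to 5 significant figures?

29.916

E is at the origin; E and H share the same y with |EH| = 21.9 and H on the −x side, so H = (-21.900, 0.0000). Since A1 is tangent to EH there, PH ⟂ EH, so P = H + (0, -7.9) = (-21.900, -7.9000). On A1, H sits at bearing 90° from P; a 72° counterclockwise sweep puts L at bearing 162°, so L = P + 7.9·(cos 162°, sin 162°) = (-29.413, -5.4588). Then |EL| = |L − E| = 29.916.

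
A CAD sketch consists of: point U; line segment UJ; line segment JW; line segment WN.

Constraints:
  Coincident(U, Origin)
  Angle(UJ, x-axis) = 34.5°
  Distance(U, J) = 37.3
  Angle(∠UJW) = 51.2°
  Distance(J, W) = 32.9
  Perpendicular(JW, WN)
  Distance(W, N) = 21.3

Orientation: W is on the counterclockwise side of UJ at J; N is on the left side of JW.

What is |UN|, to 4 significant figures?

12.29

U is at the origin; UJ runs at 34.5° with length 37.3, so J = 37.3·(cos 34.5°, sin 34.5°) = (30.74, 21.13). ∠UJW = 51.2°, so JW runs at 34.5° + (180° − 51.2°) = 163.3° from the x-axis; with |JW| = 32.9, W = J + 32.9·(cos 163.3°, sin 163.3°) = (-0.7725, 30.58). The perpendicularity gives WN at right angles to JW; with |WN| = 21.3 on the left of JW, N = W + 21.3·(-0.2874, -0.9578) = (-6.893, 10.18). Then |UN| = |N − U| = 12.29.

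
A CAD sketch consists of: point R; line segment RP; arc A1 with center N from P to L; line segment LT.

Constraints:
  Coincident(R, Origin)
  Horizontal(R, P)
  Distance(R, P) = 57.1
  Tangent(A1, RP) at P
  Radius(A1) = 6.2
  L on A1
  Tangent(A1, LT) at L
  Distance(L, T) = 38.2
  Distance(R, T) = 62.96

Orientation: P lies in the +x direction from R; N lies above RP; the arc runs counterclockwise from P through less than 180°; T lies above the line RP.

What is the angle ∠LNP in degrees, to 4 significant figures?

116.2°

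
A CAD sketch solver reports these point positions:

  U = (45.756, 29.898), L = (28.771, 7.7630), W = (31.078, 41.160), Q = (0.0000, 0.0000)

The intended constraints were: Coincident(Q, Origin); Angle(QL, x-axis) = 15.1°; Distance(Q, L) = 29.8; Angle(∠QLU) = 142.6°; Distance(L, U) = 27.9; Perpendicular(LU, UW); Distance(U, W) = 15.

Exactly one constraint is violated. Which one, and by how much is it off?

Distance(U, W) = 15 — off by 3.50.

Q = (0.00, 0.00) ✓; QL at 15.10° ✓; |QL| = 29.80 ✓; ∠QLU = 142.6° ✓; |LU| = 27.90 ✓; ∠(LU, UW) = 90.00° ✓; |UW| = 18.50 ✗.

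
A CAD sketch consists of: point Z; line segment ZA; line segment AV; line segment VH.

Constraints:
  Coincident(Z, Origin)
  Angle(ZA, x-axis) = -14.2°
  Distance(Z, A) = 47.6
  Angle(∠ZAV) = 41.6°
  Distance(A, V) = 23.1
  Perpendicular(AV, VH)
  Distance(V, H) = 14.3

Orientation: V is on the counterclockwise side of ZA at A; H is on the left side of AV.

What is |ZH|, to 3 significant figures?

21.3

∠ZAV = 41.6°, so AV runs at -14.2° + (180° − 41.6°) = 124° from the x-axis; with |AV| = 23.1, V = A + 23.1·(cos 124°, sin 124°) = (33.2, 7.43). AV is perpendicular to VH; with |VH| = 14.3 on the left of AV, H = V + 14.3·(-0.827, -0.562) = (21.3, -0.609). Then |ZH| = |H − Z| = 21.3.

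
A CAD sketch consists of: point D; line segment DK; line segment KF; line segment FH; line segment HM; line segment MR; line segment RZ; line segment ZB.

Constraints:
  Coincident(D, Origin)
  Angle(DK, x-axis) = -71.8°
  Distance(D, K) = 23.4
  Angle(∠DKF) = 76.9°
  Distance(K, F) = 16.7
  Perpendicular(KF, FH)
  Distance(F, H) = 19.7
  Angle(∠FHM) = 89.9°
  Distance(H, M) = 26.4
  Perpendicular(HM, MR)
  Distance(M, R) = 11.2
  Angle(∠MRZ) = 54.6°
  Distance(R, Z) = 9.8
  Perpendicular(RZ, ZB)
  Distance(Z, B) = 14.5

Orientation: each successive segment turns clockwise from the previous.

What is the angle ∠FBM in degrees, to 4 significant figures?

42.11°

D is at the origin; DK runs at -71.8° with length 23.4, so K = (7.309, -22.23). ∠DKF = 76.9° gives KF at -174.9° from the x-axis; with |KF| = 16.7, F = (-9.325, -23.71). The perpendicularity gives FH at right angles to KF, so FH runs at 95.10°; with |FH| = 19.7, H = (-11.08, -4.092). ∠FHM = 89.9° gives HM at 5.000° from the x-axis; with |HM| = 26.4, M = (15.22, -1.791). HM ⟂ MR, so MR runs at -85.00°; with |MR| = 11.2, R = (16.20, -12.95). ∠MRZ = 54.6° gives RZ at 149.6° from the x-axis; with |RZ| = 9.8, Z = (7.747, -7.989). RZ ⟂ ZB, so ZB runs at 59.60°; with |ZB| = 14.5, B = (15.08, 4.517). Then cos ∠FBM = BF·BM / (|BF||BM|), giving 42.11°.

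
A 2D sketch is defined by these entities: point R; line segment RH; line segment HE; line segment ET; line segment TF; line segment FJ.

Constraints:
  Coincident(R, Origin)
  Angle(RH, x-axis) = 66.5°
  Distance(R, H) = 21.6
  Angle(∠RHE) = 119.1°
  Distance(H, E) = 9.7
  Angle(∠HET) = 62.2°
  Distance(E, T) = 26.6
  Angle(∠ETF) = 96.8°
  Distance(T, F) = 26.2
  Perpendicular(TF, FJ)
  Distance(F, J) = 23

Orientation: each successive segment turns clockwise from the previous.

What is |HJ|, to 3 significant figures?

20.3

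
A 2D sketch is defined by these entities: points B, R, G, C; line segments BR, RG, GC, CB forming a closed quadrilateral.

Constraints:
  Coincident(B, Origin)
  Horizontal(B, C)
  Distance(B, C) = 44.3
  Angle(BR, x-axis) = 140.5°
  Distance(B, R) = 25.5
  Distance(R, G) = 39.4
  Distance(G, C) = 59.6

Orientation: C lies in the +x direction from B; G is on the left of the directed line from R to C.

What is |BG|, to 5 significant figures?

46.305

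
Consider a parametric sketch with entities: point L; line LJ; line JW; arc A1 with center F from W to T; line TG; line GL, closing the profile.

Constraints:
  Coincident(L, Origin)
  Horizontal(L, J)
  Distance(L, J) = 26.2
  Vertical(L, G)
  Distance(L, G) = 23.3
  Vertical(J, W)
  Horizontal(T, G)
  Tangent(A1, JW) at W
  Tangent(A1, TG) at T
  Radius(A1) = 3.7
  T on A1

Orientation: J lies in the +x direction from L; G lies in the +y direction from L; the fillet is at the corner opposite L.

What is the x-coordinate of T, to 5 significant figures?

22.500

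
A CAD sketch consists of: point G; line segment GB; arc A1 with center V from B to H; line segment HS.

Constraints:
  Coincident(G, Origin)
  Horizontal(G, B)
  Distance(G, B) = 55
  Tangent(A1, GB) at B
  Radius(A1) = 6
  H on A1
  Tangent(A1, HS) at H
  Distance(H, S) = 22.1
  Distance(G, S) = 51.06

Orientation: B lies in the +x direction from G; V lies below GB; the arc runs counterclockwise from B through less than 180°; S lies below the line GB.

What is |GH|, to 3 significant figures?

49.4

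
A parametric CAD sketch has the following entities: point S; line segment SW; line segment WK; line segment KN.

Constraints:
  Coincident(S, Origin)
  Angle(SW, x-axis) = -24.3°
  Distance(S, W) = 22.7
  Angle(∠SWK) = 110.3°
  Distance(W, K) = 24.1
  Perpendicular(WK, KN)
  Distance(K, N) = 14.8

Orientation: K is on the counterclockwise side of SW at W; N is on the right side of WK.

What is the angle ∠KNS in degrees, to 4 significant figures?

41.54°

∠SWK = 110.3°, so WK runs at -24.3° + (180° − 110.3°) = 45.40° from the x-axis; with |WK| = 24.1, K = W + 24.1·(cos 45.40°, sin 45.40°) = (37.61, 7.818). The perpendicularity gives KN at right angles to WK; with |KN| = 14.8 on the right of WK, N = K + 14.8·(0.7120, -0.7022) = (48.15, -2.573). Then cos ∠KNS = NK·NS / (|NK||NS|), giving 41.54°.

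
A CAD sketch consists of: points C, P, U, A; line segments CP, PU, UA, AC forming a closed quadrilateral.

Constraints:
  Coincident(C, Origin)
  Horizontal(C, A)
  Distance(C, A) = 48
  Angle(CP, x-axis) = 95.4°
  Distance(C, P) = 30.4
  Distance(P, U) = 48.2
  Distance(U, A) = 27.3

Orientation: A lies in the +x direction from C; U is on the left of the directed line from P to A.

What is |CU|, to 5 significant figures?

52.766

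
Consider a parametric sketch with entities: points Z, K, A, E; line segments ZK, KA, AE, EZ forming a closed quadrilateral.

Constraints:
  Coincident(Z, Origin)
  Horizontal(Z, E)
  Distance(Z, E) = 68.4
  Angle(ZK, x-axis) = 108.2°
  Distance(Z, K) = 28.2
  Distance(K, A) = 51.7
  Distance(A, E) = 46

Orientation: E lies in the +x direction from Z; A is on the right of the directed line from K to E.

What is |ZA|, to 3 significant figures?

27.5

Checks: ZK at 108.2° ✓; |KA| = 51.70 ✓; |AE| = 46.00 ✓.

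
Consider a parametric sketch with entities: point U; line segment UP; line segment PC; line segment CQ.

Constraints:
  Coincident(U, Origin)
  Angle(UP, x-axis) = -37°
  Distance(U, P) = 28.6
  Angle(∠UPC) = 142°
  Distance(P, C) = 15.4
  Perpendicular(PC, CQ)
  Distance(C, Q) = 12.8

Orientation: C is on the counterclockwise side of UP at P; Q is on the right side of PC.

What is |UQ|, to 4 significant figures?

48.62

∠UPC = 142.0°, so PC runs at -37.0° + (180° − 142.0°) = 1.000° from the x-axis; with |PC| = 15.4, C = P + 15.4·(cos 1.000°, sin 1.000°) = (38.24, -16.94). PC is perpendicular to CQ; with |CQ| = 12.8 on the right of PC, Q = C + 12.8·(0.01745, -0.9998) = (38.46, -29.74). Then |UQ| = |Q − U| = 48.62.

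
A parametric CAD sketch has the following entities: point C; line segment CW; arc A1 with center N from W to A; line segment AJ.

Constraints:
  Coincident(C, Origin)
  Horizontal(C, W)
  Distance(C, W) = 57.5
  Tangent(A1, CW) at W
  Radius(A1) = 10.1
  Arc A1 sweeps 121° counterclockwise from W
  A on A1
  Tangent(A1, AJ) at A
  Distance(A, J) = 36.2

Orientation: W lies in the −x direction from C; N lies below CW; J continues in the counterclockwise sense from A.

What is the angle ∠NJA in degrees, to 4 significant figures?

15.59°

C is at the origin; C and W share the same y with |CW| = 57.5 and W on the −x side, so W = (-57.50, 0.000). Since A1 is tangent to CW there, NW ⟂ CW, so N = W + (0, -10.1) = (-57.50, -10.10). On A1, W sits at bearing 90° from N; a 121° counterclockwise sweep puts A at bearing 211°, so A = N + 10.1·(cos 211°, sin 211°) = (-66.16, -15.30). Tangency of A1 to AJ means the radius NA is perpendicular to AJ, so AJ runs along (−sin 211°, cos 211°); with |AJ| = 36.2, J = (-47.51, -46.33). Then cos ∠NJA = JN·JA / (|JN||JA|), giving 15.59°.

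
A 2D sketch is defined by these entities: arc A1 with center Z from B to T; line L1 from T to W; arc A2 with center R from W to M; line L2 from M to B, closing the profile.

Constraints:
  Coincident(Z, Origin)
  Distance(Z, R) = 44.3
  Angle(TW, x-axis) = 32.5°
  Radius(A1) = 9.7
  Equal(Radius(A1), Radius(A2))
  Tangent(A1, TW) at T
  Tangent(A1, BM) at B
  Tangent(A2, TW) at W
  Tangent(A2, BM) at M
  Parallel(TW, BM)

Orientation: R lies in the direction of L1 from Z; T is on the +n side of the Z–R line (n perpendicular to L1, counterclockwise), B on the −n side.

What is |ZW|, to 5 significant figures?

45.350

Tangency of A1 to both parallel lines with radius 9.7 puts T and B at Z ± 9.7·n: T = (-5.2118, 8.1809), B = (5.2118, -8.1809). Equal radii place W and M the same way about R: W = R + 9.7·n = (32.150, 31.983), M = R − 9.7·n = (42.574, 15.621). Then |ZW| = |W − Z| = 45.350.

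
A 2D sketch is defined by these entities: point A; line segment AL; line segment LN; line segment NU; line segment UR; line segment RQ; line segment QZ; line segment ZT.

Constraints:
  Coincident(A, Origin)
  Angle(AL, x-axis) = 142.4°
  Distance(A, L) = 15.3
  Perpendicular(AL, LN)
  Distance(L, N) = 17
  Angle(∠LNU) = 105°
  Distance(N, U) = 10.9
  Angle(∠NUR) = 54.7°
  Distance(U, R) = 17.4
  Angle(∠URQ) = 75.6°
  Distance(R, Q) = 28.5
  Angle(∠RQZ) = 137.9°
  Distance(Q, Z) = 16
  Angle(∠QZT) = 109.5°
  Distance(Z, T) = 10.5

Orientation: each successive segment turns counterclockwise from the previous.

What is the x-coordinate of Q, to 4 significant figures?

-39.16

∠NUR = 54.7° gives UR at 72.70° from the x-axis; with |UR| = 17.4, R = (-10.70, 3.820). ∠URQ = 75.6° gives RQ at 177.1° from the x-axis; with |RQ| = 28.5, Q = (-39.16, 5.262). So Q.x = -39.16.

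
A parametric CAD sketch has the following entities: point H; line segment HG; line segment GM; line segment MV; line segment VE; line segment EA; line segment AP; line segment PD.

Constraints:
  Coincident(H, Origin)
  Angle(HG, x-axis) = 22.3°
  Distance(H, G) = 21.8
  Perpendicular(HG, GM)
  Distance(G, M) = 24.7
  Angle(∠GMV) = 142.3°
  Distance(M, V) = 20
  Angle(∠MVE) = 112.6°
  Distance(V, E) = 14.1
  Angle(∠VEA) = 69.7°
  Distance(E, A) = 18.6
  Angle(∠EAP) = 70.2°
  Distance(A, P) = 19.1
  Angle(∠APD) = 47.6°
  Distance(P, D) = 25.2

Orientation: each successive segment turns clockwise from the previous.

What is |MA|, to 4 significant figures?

15.37

H is at the origin; HG runs at 22.3° with length 21.8, so G = (20.17, 8.272). HG ⟂ GM, so GM runs at -67.70°; with |GM| = 24.7, M = (29.54, -14.58). ∠GMV = 142.3° gives MV at -105.4° from the x-axis; with |MV| = 20.0, V = (24.23, -33.86). ∠MVE = 112.6° gives VE at -172.8° from the x-axis; with |VE| = 14.1, E = (10.24, -35.63). ∠VEA = 69.7° gives EA at 76.90° from the x-axis; with |EA| = 18.6, A = (14.46, -17.51). Then |MA| = |A − M| = 15.37.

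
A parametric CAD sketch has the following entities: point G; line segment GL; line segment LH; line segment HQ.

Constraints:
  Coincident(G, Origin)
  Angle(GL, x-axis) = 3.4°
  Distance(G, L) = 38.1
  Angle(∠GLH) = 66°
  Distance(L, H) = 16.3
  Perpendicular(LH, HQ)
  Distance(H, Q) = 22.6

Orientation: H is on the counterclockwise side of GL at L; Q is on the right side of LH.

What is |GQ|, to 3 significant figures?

57.4

∠GLH = 66.0°, so LH runs at 3.4° + (180° − 66.0°) = 117° from the x-axis; with |LH| = 16.3, H = L + 16.3·(cos 117°, sin 117°) = (30.5, 16.7). LH is perpendicular to HQ; with |HQ| = 22.6 on the right of LH, Q = H + 22.6·(0.888, 0.460) = (50.6, 27.1). Then |GQ| = |Q − G| = 57.4.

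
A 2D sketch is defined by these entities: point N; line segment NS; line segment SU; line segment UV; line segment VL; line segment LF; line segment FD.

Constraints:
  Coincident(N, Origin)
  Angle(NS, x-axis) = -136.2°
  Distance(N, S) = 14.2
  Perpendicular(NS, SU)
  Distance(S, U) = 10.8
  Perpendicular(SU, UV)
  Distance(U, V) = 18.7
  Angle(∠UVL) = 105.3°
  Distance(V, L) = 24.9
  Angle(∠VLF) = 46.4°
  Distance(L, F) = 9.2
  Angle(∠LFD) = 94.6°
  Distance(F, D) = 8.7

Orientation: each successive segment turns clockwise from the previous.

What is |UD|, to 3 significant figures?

23.7

N is at the origin; NS runs at -136.2° with length 14.2, so S = (-10.2, -9.83). The perpendicularity gives SU at right angles to NS, so SU runs at 134°; with |SU| = 10.8, U = (-17.7, -2.03). SU is perpendicular to UV, so UV runs at 43.8°; with |UV| = 18.7, V = (-4.23, 10.9). ∠UVL = 105.3° gives VL at -30.9° from the x-axis; with |VL| = 24.9, L = (17.1, -1.88). ∠VLF = 46.4° gives LF at -164° from the x-axis; with |LF| = 9.2, F = (8.27, -4.34). ∠LFD = 94.6° gives FD at 110° from the x-axis; with |FD| = 8.7, D = (5.28, 3.83). Then |UD| = |D − U| = 23.7.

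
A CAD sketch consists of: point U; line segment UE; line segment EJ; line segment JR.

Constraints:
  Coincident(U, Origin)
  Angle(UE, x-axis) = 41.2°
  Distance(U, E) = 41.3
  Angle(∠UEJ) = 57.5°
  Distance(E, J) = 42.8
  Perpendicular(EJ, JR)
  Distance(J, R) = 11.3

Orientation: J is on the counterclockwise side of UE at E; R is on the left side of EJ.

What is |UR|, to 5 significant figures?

31.281

∠UEJ = 57.5°, so EJ runs at 41.2° + (180° − 57.5°) = 163.70° from the x-axis; with |EJ| = 42.8, J = E + 42.8·(cos 163.70°, sin 163.70°) = (-10.005, 39.216). EJ is perpendicular to JR; with |JR| = 11.3 on the left of EJ, R = J + 11.3·(-0.28067, -0.95981) = (-13.176, 28.371). Then |UR| = |R − U| = 31.281.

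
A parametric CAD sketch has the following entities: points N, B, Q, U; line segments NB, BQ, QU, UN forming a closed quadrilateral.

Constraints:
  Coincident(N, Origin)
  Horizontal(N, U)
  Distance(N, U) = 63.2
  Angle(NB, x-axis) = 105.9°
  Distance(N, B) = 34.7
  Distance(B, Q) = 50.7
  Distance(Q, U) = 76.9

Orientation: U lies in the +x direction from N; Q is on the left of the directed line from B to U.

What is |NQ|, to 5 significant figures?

73.408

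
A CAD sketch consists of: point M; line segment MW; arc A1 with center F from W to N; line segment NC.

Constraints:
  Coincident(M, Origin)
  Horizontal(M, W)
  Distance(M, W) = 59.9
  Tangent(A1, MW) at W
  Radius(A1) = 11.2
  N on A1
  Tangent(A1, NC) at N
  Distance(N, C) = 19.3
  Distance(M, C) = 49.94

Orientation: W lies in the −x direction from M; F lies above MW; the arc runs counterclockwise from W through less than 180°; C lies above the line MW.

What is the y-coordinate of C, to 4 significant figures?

25.62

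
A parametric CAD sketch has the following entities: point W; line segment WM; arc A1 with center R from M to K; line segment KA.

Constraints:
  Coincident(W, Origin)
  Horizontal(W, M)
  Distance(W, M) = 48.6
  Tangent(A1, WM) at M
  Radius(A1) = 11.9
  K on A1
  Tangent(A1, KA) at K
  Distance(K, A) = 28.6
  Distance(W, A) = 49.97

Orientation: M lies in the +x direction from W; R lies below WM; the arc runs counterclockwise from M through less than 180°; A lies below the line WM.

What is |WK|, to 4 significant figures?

38.18

Checks: ∠(RM, MW) = 90.00° ✓; |RM| = 11.90 ✓; |RK| = 11.90 ✓; ∠(RK, KA) = 90.00° ✓; |KA| = 28.60 ✓; |WA| = 49.97 ✓.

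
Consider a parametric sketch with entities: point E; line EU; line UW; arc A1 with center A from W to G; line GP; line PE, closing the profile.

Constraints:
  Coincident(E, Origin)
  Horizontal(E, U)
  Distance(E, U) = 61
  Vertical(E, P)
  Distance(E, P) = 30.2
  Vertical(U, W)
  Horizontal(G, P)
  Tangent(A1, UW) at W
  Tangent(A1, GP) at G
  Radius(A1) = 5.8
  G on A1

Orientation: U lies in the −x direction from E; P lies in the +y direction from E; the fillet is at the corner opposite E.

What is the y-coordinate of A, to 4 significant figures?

24.40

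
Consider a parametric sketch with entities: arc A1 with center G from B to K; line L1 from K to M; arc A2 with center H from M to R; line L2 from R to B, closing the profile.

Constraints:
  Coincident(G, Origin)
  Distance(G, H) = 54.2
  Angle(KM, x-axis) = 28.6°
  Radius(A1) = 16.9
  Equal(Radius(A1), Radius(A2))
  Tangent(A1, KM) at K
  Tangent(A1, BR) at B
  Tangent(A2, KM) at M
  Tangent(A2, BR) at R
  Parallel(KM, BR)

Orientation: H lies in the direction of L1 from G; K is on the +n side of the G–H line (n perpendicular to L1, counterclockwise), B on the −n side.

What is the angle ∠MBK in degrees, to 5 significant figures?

58.052°

The slot axis is L1's direction at 28.6°, so u = (cos 28.6°, sin 28.6°) = (0.87798, 0.47869) and n = (−sin 28.6°, cos 28.6°) = (-0.47869, 0.87798). G is at the origin and H lies 54.2 along u from G, so H = 54.2·u = (47.587, 25.945). Tangency of A1 to both parallel lines with radius 16.9 puts K and B at G ± 16.9·n: K = (-8.0899, 14.838), B = (8.0899, -14.838). Equal radii place M and R the same way about H: M = H + 16.9·n = (39.497, 40.783), R = H − 16.9·n = (55.677, 11.107). Then cos ∠MBK = BM·BK / (|BM||BK|), giving 58.052°.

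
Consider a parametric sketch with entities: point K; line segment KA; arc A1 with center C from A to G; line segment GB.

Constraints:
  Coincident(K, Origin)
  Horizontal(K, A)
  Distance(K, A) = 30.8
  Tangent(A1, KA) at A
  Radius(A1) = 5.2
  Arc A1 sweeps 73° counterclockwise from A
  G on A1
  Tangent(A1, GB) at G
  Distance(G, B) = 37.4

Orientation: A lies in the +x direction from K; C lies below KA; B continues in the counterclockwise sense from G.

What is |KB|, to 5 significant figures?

42.163

K is at the origin; KA is horizontal with |KA| = 30.8 and A on the +x side, so A = (30.800, 0.0000). Since A1 is tangent to KA there, CA ⟂ KA, so C = A + (0, -5.2) = (30.800, -5.2000). On A1, A sits at bearing 90° from C; a 73° counterclockwise sweep puts G at bearing 163°, so G = C + 5.2·(cos 163°, sin 163°) = (25.827, -3.6797). Since A1 is tangent to GB there, CG ⟂ GB, so GB runs along (−sin 163°, cos 163°); with |GB| = 37.4, B = (14.893, -39.445). Then |KB| = |B − K| = 42.163.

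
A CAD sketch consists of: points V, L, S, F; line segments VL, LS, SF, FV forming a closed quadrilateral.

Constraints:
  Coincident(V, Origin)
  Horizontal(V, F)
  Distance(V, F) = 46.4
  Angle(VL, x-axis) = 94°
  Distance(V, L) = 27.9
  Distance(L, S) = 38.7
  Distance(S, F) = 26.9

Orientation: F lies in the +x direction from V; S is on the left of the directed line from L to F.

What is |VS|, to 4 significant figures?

44.41

V is at the origin; VF is horizontal with |VF| = 46.4 and F in +x, so F = (46.4, 0). VL runs at 94.0° with |VL| = 27.9, so L = (-1.946, 27.83). S is determined by |LS| = 38.7 and |SF| = 26.9 together: it lies at the intersection of circle(L, 38.7) and circle(F, 26.9). With |LF| = 55.79, the foot of the radical line on LF is 34.83 from L and the perpendicular offset is √(38.7² − 34.83²) = 16.87. Taking the left-of-LF solution: S = (36.66, 25.07).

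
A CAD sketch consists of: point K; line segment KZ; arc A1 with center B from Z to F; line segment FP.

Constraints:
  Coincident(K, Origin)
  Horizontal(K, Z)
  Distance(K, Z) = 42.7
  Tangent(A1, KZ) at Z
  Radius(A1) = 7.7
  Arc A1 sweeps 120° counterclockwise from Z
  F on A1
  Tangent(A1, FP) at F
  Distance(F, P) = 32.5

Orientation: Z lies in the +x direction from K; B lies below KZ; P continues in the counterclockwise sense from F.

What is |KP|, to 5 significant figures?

65.644

K is at the origin; KZ is horizontal with |KZ| = 42.7 and Z on the +x side, so Z = (42.700, 0.0000). Since A1 is tangent to KZ there, BZ ⟂ KZ, so B = Z + (0, -7.7) = (42.700, -7.7000). On A1, Z sits at bearing 90° from B; a 120° counterclockwise sweep puts F at bearing 210°, so F = B + 7.7·(cos 210°, sin 210°) = (36.032, -11.550). Tangency of A1 to FP means the radius BF is perpendicular to FP, so FP runs along (−sin 210°, cos 210°); with |FP| = 32.5, P = (52.282, -39.696). Then |KP| = |P − K| = 65.644.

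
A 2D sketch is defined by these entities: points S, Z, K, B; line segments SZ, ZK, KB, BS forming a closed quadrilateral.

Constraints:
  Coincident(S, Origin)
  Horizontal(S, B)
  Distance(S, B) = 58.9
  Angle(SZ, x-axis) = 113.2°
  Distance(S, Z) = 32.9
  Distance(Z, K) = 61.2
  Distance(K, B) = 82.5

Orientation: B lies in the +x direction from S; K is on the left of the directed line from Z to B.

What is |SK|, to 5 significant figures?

81.020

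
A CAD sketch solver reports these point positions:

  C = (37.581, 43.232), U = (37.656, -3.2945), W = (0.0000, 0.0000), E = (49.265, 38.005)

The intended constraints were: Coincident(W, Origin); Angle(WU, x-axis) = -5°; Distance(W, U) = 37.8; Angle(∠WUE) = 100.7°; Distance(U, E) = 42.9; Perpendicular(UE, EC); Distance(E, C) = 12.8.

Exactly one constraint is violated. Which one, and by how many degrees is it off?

Perpendicular(UE, EC) — off by 8.40°.

W = (0.00, 0.00) ✓; WU at -5.000° ✓; |WU| = 37.80 ✓; ∠WUE = 100.7° ✓; |UE| = 42.90 ✓; ∠(UE, EC) = 81.60° ✗; |EC| = 12.80 ✓.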